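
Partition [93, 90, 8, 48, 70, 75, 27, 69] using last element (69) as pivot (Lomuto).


Pivot: 69
  8 <= 69: swap -> [8, 90, 93, 48, 70, 75, 27, 69]
  48 <= 69: swap -> [8, 48, 93, 90, 70, 75, 27, 69]
  27 <= 69: swap -> [8, 48, 27, 90, 70, 75, 93, 69]
Place pivot at 3: [8, 48, 27, 69, 70, 75, 93, 90]

Partitioned: [8, 48, 27, 69, 70, 75, 93, 90]


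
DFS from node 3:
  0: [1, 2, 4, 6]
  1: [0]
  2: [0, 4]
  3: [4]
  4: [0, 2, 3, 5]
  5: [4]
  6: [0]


Visit 3, push [4]
Visit 4, push [5, 2, 0]
Visit 0, push [6, 2, 1]
Visit 1, push []
Visit 2, push []
Visit 6, push []
Visit 5, push []

DFS order: [3, 4, 0, 1, 2, 6, 5]


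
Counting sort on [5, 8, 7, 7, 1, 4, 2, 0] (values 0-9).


Input: [5, 8, 7, 7, 1, 4, 2, 0]
Counts: [1, 1, 1, 0, 1, 1, 0, 2, 1, 0]

Sorted: [0, 1, 2, 4, 5, 7, 7, 8]


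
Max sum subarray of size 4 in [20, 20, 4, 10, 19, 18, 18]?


[0:4]: 54
[1:5]: 53
[2:6]: 51
[3:7]: 65

Max: 65 at [3:7]


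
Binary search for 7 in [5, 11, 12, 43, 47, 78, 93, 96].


Step 1: lo=0, hi=7, mid=3, val=43
Step 2: lo=0, hi=2, mid=1, val=11
Step 3: lo=0, hi=0, mid=0, val=5

Not found


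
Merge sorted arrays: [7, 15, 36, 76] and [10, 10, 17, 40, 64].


Take 7 from A
Take 10 from B
Take 10 from B
Take 15 from A
Take 17 from B
Take 36 from A
Take 40 from B
Take 64 from B

Merged: [7, 10, 10, 15, 17, 36, 40, 64, 76]


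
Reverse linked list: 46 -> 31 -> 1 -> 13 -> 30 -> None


Step 1: curr=46, set curr.next=prev(None) | reversed so far: 46
Step 2: curr=31, set curr.next=prev(46) | reversed so far: 31 -> 46
Step 3: curr=1, set curr.next=prev(31) | reversed so far: 1 -> 31 -> 46
Step 4: curr=13, set curr.next=prev(1) | reversed so far: 13 -> 1 -> 31 -> 46
Step 5: curr=30, set curr.next=prev(13) | reversed so far: 30 -> 13 -> 1 -> 31 -> 46

30 -> 13 -> 1 -> 31 -> 46 -> None


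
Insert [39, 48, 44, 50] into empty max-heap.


Insert 39: [39]
Insert 48: [48, 39]
Insert 44: [48, 39, 44]
Insert 50: [50, 48, 44, 39]

Final heap: [50, 48, 44, 39]


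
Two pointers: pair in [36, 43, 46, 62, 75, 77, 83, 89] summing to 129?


lo=0(36)+hi=7(89)=125
lo=1(43)+hi=7(89)=132
lo=1(43)+hi=6(83)=126
lo=2(46)+hi=6(83)=129

Yes: 46+83=129


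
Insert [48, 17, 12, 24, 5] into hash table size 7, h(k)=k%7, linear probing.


Insert 48: h=6 -> slot 6
Insert 17: h=3 -> slot 3
Insert 12: h=5 -> slot 5
Insert 24: h=3, 1 probes -> slot 4
Insert 5: h=5, 2 probes -> slot 0

Table: [5, None, None, 17, 24, 12, 48]


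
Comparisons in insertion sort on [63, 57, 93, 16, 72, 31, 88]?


Algorithm: insertion sort
Input: [63, 57, 93, 16, 72, 31, 88]
Sorted: [16, 31, 57, 63, 72, 88, 93]

14


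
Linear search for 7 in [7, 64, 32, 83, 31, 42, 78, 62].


i=0: 7==7 found!

Found at 0, 1 comps


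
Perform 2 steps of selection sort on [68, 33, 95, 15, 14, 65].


Initial: [68, 33, 95, 15, 14, 65]
Step 1: min=14 at 4
  Swap: [14, 33, 95, 15, 68, 65]
Step 2: min=15 at 3
  Swap: [14, 15, 95, 33, 68, 65]

After 2 steps: [14, 15, 95, 33, 68, 65]


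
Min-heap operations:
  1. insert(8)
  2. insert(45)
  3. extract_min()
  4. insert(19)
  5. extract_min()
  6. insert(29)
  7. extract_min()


insert(8) -> [8]
insert(45) -> [8, 45]
extract_min()->8, [45]
insert(19) -> [19, 45]
extract_min()->19, [45]
insert(29) -> [29, 45]
extract_min()->29, [45]

Final heap: [45]


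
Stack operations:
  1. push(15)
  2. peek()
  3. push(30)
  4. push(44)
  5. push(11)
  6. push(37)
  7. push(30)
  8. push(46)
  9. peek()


push(15) -> [15]
peek()->15
push(30) -> [15, 30]
push(44) -> [15, 30, 44]
push(11) -> [15, 30, 44, 11]
push(37) -> [15, 30, 44, 11, 37]
push(30) -> [15, 30, 44, 11, 37, 30]
push(46) -> [15, 30, 44, 11, 37, 30, 46]
peek()->46

Final stack: [15, 30, 44, 11, 37, 30, 46]


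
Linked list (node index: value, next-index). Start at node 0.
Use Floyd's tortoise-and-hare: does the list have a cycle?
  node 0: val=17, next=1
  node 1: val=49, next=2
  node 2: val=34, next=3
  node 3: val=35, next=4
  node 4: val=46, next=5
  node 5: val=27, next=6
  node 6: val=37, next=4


Floyd's tortoise (slow, +1) and hare (fast, +2):
  init: slow=0, fast=0
  step 1: slow=1, fast=2
  step 2: slow=2, fast=4
  step 3: slow=3, fast=6
  step 4: slow=4, fast=5
  step 5: slow=5, fast=4
  step 6: slow=6, fast=6
  slow == fast at node 6: cycle detected

Cycle: yes


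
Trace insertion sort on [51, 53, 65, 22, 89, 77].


Initial: [51, 53, 65, 22, 89, 77]
Insert 53: [51, 53, 65, 22, 89, 77]
Insert 65: [51, 53, 65, 22, 89, 77]
Insert 22: [22, 51, 53, 65, 89, 77]
Insert 89: [22, 51, 53, 65, 89, 77]
Insert 77: [22, 51, 53, 65, 77, 89]

Sorted: [22, 51, 53, 65, 77, 89]


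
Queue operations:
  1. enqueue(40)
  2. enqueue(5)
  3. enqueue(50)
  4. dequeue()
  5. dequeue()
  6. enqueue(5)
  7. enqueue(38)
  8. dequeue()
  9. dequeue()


enqueue(40) -> [40]
enqueue(5) -> [40, 5]
enqueue(50) -> [40, 5, 50]
dequeue()->40, [5, 50]
dequeue()->5, [50]
enqueue(5) -> [50, 5]
enqueue(38) -> [50, 5, 38]
dequeue()->50, [5, 38]
dequeue()->5, [38]

Final queue: [38]


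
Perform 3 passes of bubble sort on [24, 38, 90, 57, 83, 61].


Initial: [24, 38, 90, 57, 83, 61]
Pass 1: [24, 38, 57, 83, 61, 90] (3 swaps)
Pass 2: [24, 38, 57, 61, 83, 90] (1 swaps)
Pass 3: [24, 38, 57, 61, 83, 90] (0 swaps)

After 3 passes: [24, 38, 57, 61, 83, 90]


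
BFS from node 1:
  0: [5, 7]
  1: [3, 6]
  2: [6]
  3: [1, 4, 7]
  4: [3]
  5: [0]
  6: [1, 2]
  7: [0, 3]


Visit 1, enqueue [3, 6]
Visit 3, enqueue [4, 7]
Visit 6, enqueue [2]
Visit 4, enqueue []
Visit 7, enqueue [0]
Visit 2, enqueue []
Visit 0, enqueue [5]
Visit 5, enqueue []

BFS order: [1, 3, 6, 4, 7, 2, 0, 5]


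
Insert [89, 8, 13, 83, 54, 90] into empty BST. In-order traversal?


Insert 89: root
Insert 8: L from 89
Insert 13: L from 89 -> R from 8
Insert 83: L from 89 -> R from 8 -> R from 13
Insert 54: L from 89 -> R from 8 -> R from 13 -> L from 83
Insert 90: R from 89

In-order: [8, 13, 54, 83, 89, 90]


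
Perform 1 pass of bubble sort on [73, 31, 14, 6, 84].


Initial: [73, 31, 14, 6, 84]
Pass 1: [31, 14, 6, 73, 84] (3 swaps)

After 1 pass: [31, 14, 6, 73, 84]


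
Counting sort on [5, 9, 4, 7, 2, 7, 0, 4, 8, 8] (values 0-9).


Input: [5, 9, 4, 7, 2, 7, 0, 4, 8, 8]
Counts: [1, 0, 1, 0, 2, 1, 0, 2, 2, 1]

Sorted: [0, 2, 4, 4, 5, 7, 7, 8, 8, 9]


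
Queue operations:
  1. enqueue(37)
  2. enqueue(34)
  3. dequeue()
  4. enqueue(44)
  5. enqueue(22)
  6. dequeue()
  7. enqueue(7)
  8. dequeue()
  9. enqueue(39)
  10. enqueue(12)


enqueue(37) -> [37]
enqueue(34) -> [37, 34]
dequeue()->37, [34]
enqueue(44) -> [34, 44]
enqueue(22) -> [34, 44, 22]
dequeue()->34, [44, 22]
enqueue(7) -> [44, 22, 7]
dequeue()->44, [22, 7]
enqueue(39) -> [22, 7, 39]
enqueue(12) -> [22, 7, 39, 12]

Final queue: [22, 7, 39, 12]


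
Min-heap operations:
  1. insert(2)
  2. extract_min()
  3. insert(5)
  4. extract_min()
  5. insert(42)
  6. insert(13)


insert(2) -> [2]
extract_min()->2, []
insert(5) -> [5]
extract_min()->5, []
insert(42) -> [42]
insert(13) -> [13, 42]

Final heap: [13, 42]


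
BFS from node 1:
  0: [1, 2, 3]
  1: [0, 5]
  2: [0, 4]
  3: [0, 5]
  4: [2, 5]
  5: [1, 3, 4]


Visit 1, enqueue [0, 5]
Visit 0, enqueue [2, 3]
Visit 5, enqueue [4]
Visit 2, enqueue []
Visit 3, enqueue []
Visit 4, enqueue []

BFS order: [1, 0, 5, 2, 3, 4]


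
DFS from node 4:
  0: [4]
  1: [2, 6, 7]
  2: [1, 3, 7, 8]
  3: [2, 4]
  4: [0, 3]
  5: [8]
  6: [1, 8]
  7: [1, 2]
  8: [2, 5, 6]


Visit 4, push [3, 0]
Visit 0, push []
Visit 3, push [2]
Visit 2, push [8, 7, 1]
Visit 1, push [7, 6]
Visit 6, push [8]
Visit 8, push [5]
Visit 5, push []
Visit 7, push []

DFS order: [4, 0, 3, 2, 1, 6, 8, 5, 7]


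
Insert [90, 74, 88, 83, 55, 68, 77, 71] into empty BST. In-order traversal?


Insert 90: root
Insert 74: L from 90
Insert 88: L from 90 -> R from 74
Insert 83: L from 90 -> R from 74 -> L from 88
Insert 55: L from 90 -> L from 74
Insert 68: L from 90 -> L from 74 -> R from 55
Insert 77: L from 90 -> R from 74 -> L from 88 -> L from 83
Insert 71: L from 90 -> L from 74 -> R from 55 -> R from 68

In-order: [55, 68, 71, 74, 77, 83, 88, 90]


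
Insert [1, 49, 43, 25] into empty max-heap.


Insert 1: [1]
Insert 49: [49, 1]
Insert 43: [49, 1, 43]
Insert 25: [49, 25, 43, 1]

Final heap: [49, 25, 43, 1]


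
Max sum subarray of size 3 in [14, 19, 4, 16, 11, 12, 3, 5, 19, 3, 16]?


[0:3]: 37
[1:4]: 39
[2:5]: 31
[3:6]: 39
[4:7]: 26
[5:8]: 20
[6:9]: 27
[7:10]: 27
[8:11]: 38

Max: 39 at [1:4]


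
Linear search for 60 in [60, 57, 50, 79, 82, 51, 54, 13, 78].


i=0: 60==60 found!

Found at 0, 1 comps


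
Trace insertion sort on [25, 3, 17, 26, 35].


Initial: [25, 3, 17, 26, 35]
Insert 3: [3, 25, 17, 26, 35]
Insert 17: [3, 17, 25, 26, 35]
Insert 26: [3, 17, 25, 26, 35]
Insert 35: [3, 17, 25, 26, 35]

Sorted: [3, 17, 25, 26, 35]


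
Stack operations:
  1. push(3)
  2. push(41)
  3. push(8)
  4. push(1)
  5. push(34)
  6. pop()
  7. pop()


push(3) -> [3]
push(41) -> [3, 41]
push(8) -> [3, 41, 8]
push(1) -> [3, 41, 8, 1]
push(34) -> [3, 41, 8, 1, 34]
pop()->34, [3, 41, 8, 1]
pop()->1, [3, 41, 8]

Final stack: [3, 41, 8]


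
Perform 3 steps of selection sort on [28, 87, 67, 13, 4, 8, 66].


Initial: [28, 87, 67, 13, 4, 8, 66]
Step 1: min=4 at 4
  Swap: [4, 87, 67, 13, 28, 8, 66]
Step 2: min=8 at 5
  Swap: [4, 8, 67, 13, 28, 87, 66]
Step 3: min=13 at 3
  Swap: [4, 8, 13, 67, 28, 87, 66]

After 3 steps: [4, 8, 13, 67, 28, 87, 66]


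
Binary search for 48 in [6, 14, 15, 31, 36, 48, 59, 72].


Step 1: lo=0, hi=7, mid=3, val=31
Step 2: lo=4, hi=7, mid=5, val=48

Found at index 5


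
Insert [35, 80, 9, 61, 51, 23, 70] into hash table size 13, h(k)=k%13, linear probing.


Insert 35: h=9 -> slot 9
Insert 80: h=2 -> slot 2
Insert 9: h=9, 1 probes -> slot 10
Insert 61: h=9, 2 probes -> slot 11
Insert 51: h=12 -> slot 12
Insert 23: h=10, 3 probes -> slot 0
Insert 70: h=5 -> slot 5

Table: [23, None, 80, None, None, 70, None, None, None, 35, 9, 61, 51]


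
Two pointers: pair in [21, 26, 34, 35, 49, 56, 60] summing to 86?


lo=0(21)+hi=6(60)=81
lo=1(26)+hi=6(60)=86

Yes: 26+60=86


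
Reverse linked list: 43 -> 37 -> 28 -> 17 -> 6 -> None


Step 1: curr=43, set curr.next=prev(None) | reversed so far: 43
Step 2: curr=37, set curr.next=prev(43) | reversed so far: 37 -> 43
Step 3: curr=28, set curr.next=prev(37) | reversed so far: 28 -> 37 -> 43
Step 4: curr=17, set curr.next=prev(28) | reversed so far: 17 -> 28 -> 37 -> 43
Step 5: curr=6, set curr.next=prev(17) | reversed so far: 6 -> 17 -> 28 -> 37 -> 43

6 -> 17 -> 28 -> 37 -> 43 -> None


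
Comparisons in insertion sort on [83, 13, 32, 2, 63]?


Algorithm: insertion sort
Input: [83, 13, 32, 2, 63]
Sorted: [2, 13, 32, 63, 83]

8


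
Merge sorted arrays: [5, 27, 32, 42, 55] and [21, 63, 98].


Take 5 from A
Take 21 from B
Take 27 from A
Take 32 from A
Take 42 from A
Take 55 from A

Merged: [5, 21, 27, 32, 42, 55, 63, 98]


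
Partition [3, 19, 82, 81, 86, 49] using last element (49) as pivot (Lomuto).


Pivot: 49
  3 <= 49: advance i (no swap)
  19 <= 49: advance i (no swap)
Place pivot at 2: [3, 19, 49, 81, 86, 82]

Partitioned: [3, 19, 49, 81, 86, 82]


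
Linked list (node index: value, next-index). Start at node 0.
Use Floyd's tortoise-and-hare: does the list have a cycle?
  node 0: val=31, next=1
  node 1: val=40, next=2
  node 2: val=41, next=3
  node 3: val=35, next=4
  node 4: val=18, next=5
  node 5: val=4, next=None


Floyd's tortoise (slow, +1) and hare (fast, +2):
  init: slow=0, fast=0
  step 1: slow=1, fast=2
  step 2: slow=2, fast=4
  step 3: fast 4->5->None, no cycle

Cycle: no


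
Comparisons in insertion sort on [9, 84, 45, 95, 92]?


Algorithm: insertion sort
Input: [9, 84, 45, 95, 92]
Sorted: [9, 45, 84, 92, 95]

6


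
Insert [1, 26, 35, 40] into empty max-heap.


Insert 1: [1]
Insert 26: [26, 1]
Insert 35: [35, 1, 26]
Insert 40: [40, 35, 26, 1]

Final heap: [40, 35, 26, 1]


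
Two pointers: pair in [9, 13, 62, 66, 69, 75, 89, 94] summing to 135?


lo=0(9)+hi=7(94)=103
lo=1(13)+hi=7(94)=107
lo=2(62)+hi=7(94)=156
lo=2(62)+hi=6(89)=151
lo=2(62)+hi=5(75)=137
lo=2(62)+hi=4(69)=131
lo=3(66)+hi=4(69)=135

Yes: 66+69=135


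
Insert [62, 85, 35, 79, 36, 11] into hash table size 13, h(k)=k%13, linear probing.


Insert 62: h=10 -> slot 10
Insert 85: h=7 -> slot 7
Insert 35: h=9 -> slot 9
Insert 79: h=1 -> slot 1
Insert 36: h=10, 1 probes -> slot 11
Insert 11: h=11, 1 probes -> slot 12

Table: [None, 79, None, None, None, None, None, 85, None, 35, 62, 36, 11]


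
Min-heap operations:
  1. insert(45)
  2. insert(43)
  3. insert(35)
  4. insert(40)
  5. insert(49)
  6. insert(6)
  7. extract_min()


insert(45) -> [45]
insert(43) -> [43, 45]
insert(35) -> [35, 45, 43]
insert(40) -> [35, 40, 43, 45]
insert(49) -> [35, 40, 43, 45, 49]
insert(6) -> [6, 40, 35, 45, 49, 43]
extract_min()->6, [35, 40, 43, 45, 49]

Final heap: [35, 40, 43, 45, 49]


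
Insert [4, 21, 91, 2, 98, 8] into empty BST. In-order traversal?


Insert 4: root
Insert 21: R from 4
Insert 91: R from 4 -> R from 21
Insert 2: L from 4
Insert 98: R from 4 -> R from 21 -> R from 91
Insert 8: R from 4 -> L from 21

In-order: [2, 4, 8, 21, 91, 98]


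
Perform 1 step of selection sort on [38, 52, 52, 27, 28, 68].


Initial: [38, 52, 52, 27, 28, 68]
Step 1: min=27 at 3
  Swap: [27, 52, 52, 38, 28, 68]

After 1 step: [27, 52, 52, 38, 28, 68]


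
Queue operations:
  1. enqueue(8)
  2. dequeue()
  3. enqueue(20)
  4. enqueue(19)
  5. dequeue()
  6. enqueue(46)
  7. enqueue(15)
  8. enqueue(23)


enqueue(8) -> [8]
dequeue()->8, []
enqueue(20) -> [20]
enqueue(19) -> [20, 19]
dequeue()->20, [19]
enqueue(46) -> [19, 46]
enqueue(15) -> [19, 46, 15]
enqueue(23) -> [19, 46, 15, 23]

Final queue: [19, 46, 15, 23]


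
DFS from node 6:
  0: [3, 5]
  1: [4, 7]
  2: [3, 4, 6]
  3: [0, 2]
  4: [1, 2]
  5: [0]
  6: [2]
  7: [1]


Visit 6, push [2]
Visit 2, push [4, 3]
Visit 3, push [0]
Visit 0, push [5]
Visit 5, push []
Visit 4, push [1]
Visit 1, push [7]
Visit 7, push []

DFS order: [6, 2, 3, 0, 5, 4, 1, 7]


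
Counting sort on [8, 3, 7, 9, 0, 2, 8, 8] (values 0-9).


Input: [8, 3, 7, 9, 0, 2, 8, 8]
Counts: [1, 0, 1, 1, 0, 0, 0, 1, 3, 1]

Sorted: [0, 2, 3, 7, 8, 8, 8, 9]


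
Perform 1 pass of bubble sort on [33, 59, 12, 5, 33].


Initial: [33, 59, 12, 5, 33]
Pass 1: [33, 12, 5, 33, 59] (3 swaps)

After 1 pass: [33, 12, 5, 33, 59]


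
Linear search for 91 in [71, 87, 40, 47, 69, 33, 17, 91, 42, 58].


i=0: 71!=91
i=1: 87!=91
i=2: 40!=91
i=3: 47!=91
i=4: 69!=91
i=5: 33!=91
i=6: 17!=91
i=7: 91==91 found!

Found at 7, 8 comps


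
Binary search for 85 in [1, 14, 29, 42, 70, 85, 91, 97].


Step 1: lo=0, hi=7, mid=3, val=42
Step 2: lo=4, hi=7, mid=5, val=85

Found at index 5


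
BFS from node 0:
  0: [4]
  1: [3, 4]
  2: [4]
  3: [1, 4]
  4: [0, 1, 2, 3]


Visit 0, enqueue [4]
Visit 4, enqueue [1, 2, 3]
Visit 1, enqueue []
Visit 2, enqueue []
Visit 3, enqueue []

BFS order: [0, 4, 1, 2, 3]


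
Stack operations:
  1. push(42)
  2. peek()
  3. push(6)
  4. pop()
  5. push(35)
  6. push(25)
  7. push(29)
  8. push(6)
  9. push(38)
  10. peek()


push(42) -> [42]
peek()->42
push(6) -> [42, 6]
pop()->6, [42]
push(35) -> [42, 35]
push(25) -> [42, 35, 25]
push(29) -> [42, 35, 25, 29]
push(6) -> [42, 35, 25, 29, 6]
push(38) -> [42, 35, 25, 29, 6, 38]
peek()->38

Final stack: [42, 35, 25, 29, 6, 38]


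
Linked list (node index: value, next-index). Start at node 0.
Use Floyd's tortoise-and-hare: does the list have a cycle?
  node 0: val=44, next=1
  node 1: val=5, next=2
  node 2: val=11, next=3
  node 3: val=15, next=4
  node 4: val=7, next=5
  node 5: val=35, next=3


Floyd's tortoise (slow, +1) and hare (fast, +2):
  init: slow=0, fast=0
  step 1: slow=1, fast=2
  step 2: slow=2, fast=4
  step 3: slow=3, fast=3
  slow == fast at node 3: cycle detected

Cycle: yes


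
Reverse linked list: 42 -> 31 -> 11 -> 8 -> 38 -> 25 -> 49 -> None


Step 1: curr=42, set curr.next=prev(None) | reversed so far: 42
Step 2: curr=31, set curr.next=prev(42) | reversed so far: 31 -> 42
Step 3: curr=11, set curr.next=prev(31) | reversed so far: 11 -> 31 -> 42
Step 4: curr=8, set curr.next=prev(11) | reversed so far: 8 -> 11 -> 31 -> 42
Step 5: curr=38, set curr.next=prev(8) | reversed so far: 38 -> 8 -> 11 -> 31 -> 42
Step 6: curr=25, set curr.next=prev(38) | reversed so far: 25 -> 38 -> 8 -> 11 -> 31 -> 42
Step 7: curr=49, set curr.next=prev(25) | reversed so far: 49 -> 25 -> 38 -> 8 -> 11 -> 31 -> 42

49 -> 25 -> 38 -> 8 -> 11 -> 31 -> 42 -> None


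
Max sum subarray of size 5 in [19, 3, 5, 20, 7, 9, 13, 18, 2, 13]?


[0:5]: 54
[1:6]: 44
[2:7]: 54
[3:8]: 67
[4:9]: 49
[5:10]: 55

Max: 67 at [3:8]


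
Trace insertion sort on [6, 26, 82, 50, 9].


Initial: [6, 26, 82, 50, 9]
Insert 26: [6, 26, 82, 50, 9]
Insert 82: [6, 26, 82, 50, 9]
Insert 50: [6, 26, 50, 82, 9]
Insert 9: [6, 9, 26, 50, 82]

Sorted: [6, 9, 26, 50, 82]


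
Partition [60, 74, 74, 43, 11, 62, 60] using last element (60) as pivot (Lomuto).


Pivot: 60
  60 <= 60: advance i (no swap)
  43 <= 60: swap -> [60, 43, 74, 74, 11, 62, 60]
  11 <= 60: swap -> [60, 43, 11, 74, 74, 62, 60]
Place pivot at 3: [60, 43, 11, 60, 74, 62, 74]

Partitioned: [60, 43, 11, 60, 74, 62, 74]


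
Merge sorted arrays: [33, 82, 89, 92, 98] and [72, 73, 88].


Take 33 from A
Take 72 from B
Take 73 from B
Take 82 from A
Take 88 from B

Merged: [33, 72, 73, 82, 88, 89, 92, 98]


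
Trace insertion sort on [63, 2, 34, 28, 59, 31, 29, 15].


Initial: [63, 2, 34, 28, 59, 31, 29, 15]
Insert 2: [2, 63, 34, 28, 59, 31, 29, 15]
Insert 34: [2, 34, 63, 28, 59, 31, 29, 15]
Insert 28: [2, 28, 34, 63, 59, 31, 29, 15]
Insert 59: [2, 28, 34, 59, 63, 31, 29, 15]
Insert 31: [2, 28, 31, 34, 59, 63, 29, 15]
Insert 29: [2, 28, 29, 31, 34, 59, 63, 15]
Insert 15: [2, 15, 28, 29, 31, 34, 59, 63]

Sorted: [2, 15, 28, 29, 31, 34, 59, 63]


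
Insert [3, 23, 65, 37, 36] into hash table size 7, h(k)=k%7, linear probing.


Insert 3: h=3 -> slot 3
Insert 23: h=2 -> slot 2
Insert 65: h=2, 2 probes -> slot 4
Insert 37: h=2, 3 probes -> slot 5
Insert 36: h=1 -> slot 1

Table: [None, 36, 23, 3, 65, 37, None]


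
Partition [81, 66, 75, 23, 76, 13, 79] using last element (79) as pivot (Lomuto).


Pivot: 79
  66 <= 79: swap -> [66, 81, 75, 23, 76, 13, 79]
  75 <= 79: swap -> [66, 75, 81, 23, 76, 13, 79]
  23 <= 79: swap -> [66, 75, 23, 81, 76, 13, 79]
  76 <= 79: swap -> [66, 75, 23, 76, 81, 13, 79]
  13 <= 79: swap -> [66, 75, 23, 76, 13, 81, 79]
Place pivot at 5: [66, 75, 23, 76, 13, 79, 81]

Partitioned: [66, 75, 23, 76, 13, 79, 81]


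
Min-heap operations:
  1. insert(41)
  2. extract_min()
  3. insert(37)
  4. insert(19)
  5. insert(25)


insert(41) -> [41]
extract_min()->41, []
insert(37) -> [37]
insert(19) -> [19, 37]
insert(25) -> [19, 37, 25]

Final heap: [19, 37, 25]


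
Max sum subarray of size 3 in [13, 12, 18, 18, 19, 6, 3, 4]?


[0:3]: 43
[1:4]: 48
[2:5]: 55
[3:6]: 43
[4:7]: 28
[5:8]: 13

Max: 55 at [2:5]


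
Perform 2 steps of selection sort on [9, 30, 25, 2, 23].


Initial: [9, 30, 25, 2, 23]
Step 1: min=2 at 3
  Swap: [2, 30, 25, 9, 23]
Step 2: min=9 at 3
  Swap: [2, 9, 25, 30, 23]

After 2 steps: [2, 9, 25, 30, 23]


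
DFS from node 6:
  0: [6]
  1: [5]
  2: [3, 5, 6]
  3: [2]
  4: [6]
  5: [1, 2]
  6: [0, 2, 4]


Visit 6, push [4, 2, 0]
Visit 0, push []
Visit 2, push [5, 3]
Visit 3, push []
Visit 5, push [1]
Visit 1, push []
Visit 4, push []

DFS order: [6, 0, 2, 3, 5, 1, 4]


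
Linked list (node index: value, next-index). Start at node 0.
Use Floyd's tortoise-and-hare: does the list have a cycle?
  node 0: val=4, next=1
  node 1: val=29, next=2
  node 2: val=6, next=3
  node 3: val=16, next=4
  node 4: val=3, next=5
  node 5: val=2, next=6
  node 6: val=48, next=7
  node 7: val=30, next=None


Floyd's tortoise (slow, +1) and hare (fast, +2):
  init: slow=0, fast=0
  step 1: slow=1, fast=2
  step 2: slow=2, fast=4
  step 3: slow=3, fast=6
  step 4: fast 6->7->None, no cycle

Cycle: no


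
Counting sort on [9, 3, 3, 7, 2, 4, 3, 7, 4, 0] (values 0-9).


Input: [9, 3, 3, 7, 2, 4, 3, 7, 4, 0]
Counts: [1, 0, 1, 3, 2, 0, 0, 2, 0, 1]

Sorted: [0, 2, 3, 3, 3, 4, 4, 7, 7, 9]


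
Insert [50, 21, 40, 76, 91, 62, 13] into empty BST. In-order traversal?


Insert 50: root
Insert 21: L from 50
Insert 40: L from 50 -> R from 21
Insert 76: R from 50
Insert 91: R from 50 -> R from 76
Insert 62: R from 50 -> L from 76
Insert 13: L from 50 -> L from 21

In-order: [13, 21, 40, 50, 62, 76, 91]


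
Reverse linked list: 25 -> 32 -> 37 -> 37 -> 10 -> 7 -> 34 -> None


Step 1: curr=25, set curr.next=prev(None) | reversed so far: 25
Step 2: curr=32, set curr.next=prev(25) | reversed so far: 32 -> 25
Step 3: curr=37, set curr.next=prev(32) | reversed so far: 37 -> 32 -> 25
Step 4: curr=37, set curr.next=prev(37) | reversed so far: 37 -> 37 -> 32 -> 25
Step 5: curr=10, set curr.next=prev(37) | reversed so far: 10 -> 37 -> 37 -> 32 -> 25
Step 6: curr=7, set curr.next=prev(10) | reversed so far: 7 -> 10 -> 37 -> 37 -> 32 -> 25
Step 7: curr=34, set curr.next=prev(7) | reversed so far: 34 -> 7 -> 10 -> 37 -> 37 -> 32 -> 25

34 -> 7 -> 10 -> 37 -> 37 -> 32 -> 25 -> None


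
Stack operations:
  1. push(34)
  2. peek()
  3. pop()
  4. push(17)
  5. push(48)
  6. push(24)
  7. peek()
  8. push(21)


push(34) -> [34]
peek()->34
pop()->34, []
push(17) -> [17]
push(48) -> [17, 48]
push(24) -> [17, 48, 24]
peek()->24
push(21) -> [17, 48, 24, 21]

Final stack: [17, 48, 24, 21]


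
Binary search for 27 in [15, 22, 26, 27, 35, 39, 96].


Step 1: lo=0, hi=6, mid=3, val=27

Found at index 3


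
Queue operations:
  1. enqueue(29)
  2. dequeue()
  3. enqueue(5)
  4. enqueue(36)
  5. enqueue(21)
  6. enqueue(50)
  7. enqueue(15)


enqueue(29) -> [29]
dequeue()->29, []
enqueue(5) -> [5]
enqueue(36) -> [5, 36]
enqueue(21) -> [5, 36, 21]
enqueue(50) -> [5, 36, 21, 50]
enqueue(15) -> [5, 36, 21, 50, 15]

Final queue: [5, 36, 21, 50, 15]


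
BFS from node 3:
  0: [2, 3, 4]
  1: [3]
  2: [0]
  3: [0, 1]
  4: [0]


Visit 3, enqueue [0, 1]
Visit 0, enqueue [2, 4]
Visit 1, enqueue []
Visit 2, enqueue []
Visit 4, enqueue []

BFS order: [3, 0, 1, 2, 4]


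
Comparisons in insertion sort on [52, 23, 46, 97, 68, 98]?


Algorithm: insertion sort
Input: [52, 23, 46, 97, 68, 98]
Sorted: [23, 46, 52, 68, 97, 98]

7


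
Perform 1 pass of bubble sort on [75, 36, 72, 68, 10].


Initial: [75, 36, 72, 68, 10]
Pass 1: [36, 72, 68, 10, 75] (4 swaps)

After 1 pass: [36, 72, 68, 10, 75]


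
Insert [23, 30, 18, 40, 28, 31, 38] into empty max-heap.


Insert 23: [23]
Insert 30: [30, 23]
Insert 18: [30, 23, 18]
Insert 40: [40, 30, 18, 23]
Insert 28: [40, 30, 18, 23, 28]
Insert 31: [40, 30, 31, 23, 28, 18]
Insert 38: [40, 30, 38, 23, 28, 18, 31]

Final heap: [40, 30, 38, 23, 28, 18, 31]


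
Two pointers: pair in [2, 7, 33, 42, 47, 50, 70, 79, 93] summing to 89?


lo=0(2)+hi=8(93)=95
lo=0(2)+hi=7(79)=81
lo=1(7)+hi=7(79)=86
lo=2(33)+hi=7(79)=112
lo=2(33)+hi=6(70)=103
lo=2(33)+hi=5(50)=83
lo=3(42)+hi=5(50)=92
lo=3(42)+hi=4(47)=89

Yes: 42+47=89


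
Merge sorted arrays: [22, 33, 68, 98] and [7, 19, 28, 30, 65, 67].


Take 7 from B
Take 19 from B
Take 22 from A
Take 28 from B
Take 30 from B
Take 33 from A
Take 65 from B
Take 67 from B

Merged: [7, 19, 22, 28, 30, 33, 65, 67, 68, 98]


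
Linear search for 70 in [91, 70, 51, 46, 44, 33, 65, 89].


i=0: 91!=70
i=1: 70==70 found!

Found at 1, 2 comps


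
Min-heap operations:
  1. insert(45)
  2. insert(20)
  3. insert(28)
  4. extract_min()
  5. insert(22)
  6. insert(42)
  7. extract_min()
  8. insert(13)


insert(45) -> [45]
insert(20) -> [20, 45]
insert(28) -> [20, 45, 28]
extract_min()->20, [28, 45]
insert(22) -> [22, 45, 28]
insert(42) -> [22, 42, 28, 45]
extract_min()->22, [28, 42, 45]
insert(13) -> [13, 28, 45, 42]

Final heap: [13, 28, 45, 42]


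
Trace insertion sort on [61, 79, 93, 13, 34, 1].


Initial: [61, 79, 93, 13, 34, 1]
Insert 79: [61, 79, 93, 13, 34, 1]
Insert 93: [61, 79, 93, 13, 34, 1]
Insert 13: [13, 61, 79, 93, 34, 1]
Insert 34: [13, 34, 61, 79, 93, 1]
Insert 1: [1, 13, 34, 61, 79, 93]

Sorted: [1, 13, 34, 61, 79, 93]


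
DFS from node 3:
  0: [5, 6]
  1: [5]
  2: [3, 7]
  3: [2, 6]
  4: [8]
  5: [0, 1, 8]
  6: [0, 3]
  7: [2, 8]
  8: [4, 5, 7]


Visit 3, push [6, 2]
Visit 2, push [7]
Visit 7, push [8]
Visit 8, push [5, 4]
Visit 4, push []
Visit 5, push [1, 0]
Visit 0, push [6]
Visit 6, push []
Visit 1, push []

DFS order: [3, 2, 7, 8, 4, 5, 0, 6, 1]


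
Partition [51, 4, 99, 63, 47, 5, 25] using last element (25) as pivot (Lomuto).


Pivot: 25
  4 <= 25: swap -> [4, 51, 99, 63, 47, 5, 25]
  5 <= 25: swap -> [4, 5, 99, 63, 47, 51, 25]
Place pivot at 2: [4, 5, 25, 63, 47, 51, 99]

Partitioned: [4, 5, 25, 63, 47, 51, 99]


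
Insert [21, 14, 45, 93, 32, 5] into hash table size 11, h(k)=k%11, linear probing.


Insert 21: h=10 -> slot 10
Insert 14: h=3 -> slot 3
Insert 45: h=1 -> slot 1
Insert 93: h=5 -> slot 5
Insert 32: h=10, 1 probes -> slot 0
Insert 5: h=5, 1 probes -> slot 6

Table: [32, 45, None, 14, None, 93, 5, None, None, None, 21]


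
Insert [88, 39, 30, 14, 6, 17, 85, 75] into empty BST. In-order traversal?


Insert 88: root
Insert 39: L from 88
Insert 30: L from 88 -> L from 39
Insert 14: L from 88 -> L from 39 -> L from 30
Insert 6: L from 88 -> L from 39 -> L from 30 -> L from 14
Insert 17: L from 88 -> L from 39 -> L from 30 -> R from 14
Insert 85: L from 88 -> R from 39
Insert 75: L from 88 -> R from 39 -> L from 85

In-order: [6, 14, 17, 30, 39, 75, 85, 88]


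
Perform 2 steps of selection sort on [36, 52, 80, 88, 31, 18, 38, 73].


Initial: [36, 52, 80, 88, 31, 18, 38, 73]
Step 1: min=18 at 5
  Swap: [18, 52, 80, 88, 31, 36, 38, 73]
Step 2: min=31 at 4
  Swap: [18, 31, 80, 88, 52, 36, 38, 73]

After 2 steps: [18, 31, 80, 88, 52, 36, 38, 73]


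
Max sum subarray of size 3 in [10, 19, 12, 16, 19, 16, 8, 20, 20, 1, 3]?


[0:3]: 41
[1:4]: 47
[2:5]: 47
[3:6]: 51
[4:7]: 43
[5:8]: 44
[6:9]: 48
[7:10]: 41
[8:11]: 24

Max: 51 at [3:6]


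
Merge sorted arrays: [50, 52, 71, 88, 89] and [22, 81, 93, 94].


Take 22 from B
Take 50 from A
Take 52 from A
Take 71 from A
Take 81 from B
Take 88 from A
Take 89 from A

Merged: [22, 50, 52, 71, 81, 88, 89, 93, 94]


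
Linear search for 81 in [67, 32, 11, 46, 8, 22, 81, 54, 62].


i=0: 67!=81
i=1: 32!=81
i=2: 11!=81
i=3: 46!=81
i=4: 8!=81
i=5: 22!=81
i=6: 81==81 found!

Found at 6, 7 comps


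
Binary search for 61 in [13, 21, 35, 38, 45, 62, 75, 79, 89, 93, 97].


Step 1: lo=0, hi=10, mid=5, val=62
Step 2: lo=0, hi=4, mid=2, val=35
Step 3: lo=3, hi=4, mid=3, val=38
Step 4: lo=4, hi=4, mid=4, val=45

Not found


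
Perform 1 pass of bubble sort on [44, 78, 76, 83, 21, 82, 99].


Initial: [44, 78, 76, 83, 21, 82, 99]
Pass 1: [44, 76, 78, 21, 82, 83, 99] (3 swaps)

After 1 pass: [44, 76, 78, 21, 82, 83, 99]


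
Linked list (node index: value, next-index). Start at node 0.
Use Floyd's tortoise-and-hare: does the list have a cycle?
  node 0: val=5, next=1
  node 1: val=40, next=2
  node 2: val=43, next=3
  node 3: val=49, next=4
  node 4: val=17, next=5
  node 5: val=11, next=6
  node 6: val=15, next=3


Floyd's tortoise (slow, +1) and hare (fast, +2):
  init: slow=0, fast=0
  step 1: slow=1, fast=2
  step 2: slow=2, fast=4
  step 3: slow=3, fast=6
  step 4: slow=4, fast=4
  slow == fast at node 4: cycle detected

Cycle: yes


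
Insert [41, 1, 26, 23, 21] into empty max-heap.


Insert 41: [41]
Insert 1: [41, 1]
Insert 26: [41, 1, 26]
Insert 23: [41, 23, 26, 1]
Insert 21: [41, 23, 26, 1, 21]

Final heap: [41, 23, 26, 1, 21]


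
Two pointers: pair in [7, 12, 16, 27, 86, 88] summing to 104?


lo=0(7)+hi=5(88)=95
lo=1(12)+hi=5(88)=100
lo=2(16)+hi=5(88)=104

Yes: 16+88=104


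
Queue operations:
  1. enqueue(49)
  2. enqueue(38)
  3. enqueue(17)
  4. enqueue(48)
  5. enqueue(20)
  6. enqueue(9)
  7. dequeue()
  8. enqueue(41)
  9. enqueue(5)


enqueue(49) -> [49]
enqueue(38) -> [49, 38]
enqueue(17) -> [49, 38, 17]
enqueue(48) -> [49, 38, 17, 48]
enqueue(20) -> [49, 38, 17, 48, 20]
enqueue(9) -> [49, 38, 17, 48, 20, 9]
dequeue()->49, [38, 17, 48, 20, 9]
enqueue(41) -> [38, 17, 48, 20, 9, 41]
enqueue(5) -> [38, 17, 48, 20, 9, 41, 5]

Final queue: [38, 17, 48, 20, 9, 41, 5]


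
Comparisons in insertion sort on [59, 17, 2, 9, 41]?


Algorithm: insertion sort
Input: [59, 17, 2, 9, 41]
Sorted: [2, 9, 17, 41, 59]

8


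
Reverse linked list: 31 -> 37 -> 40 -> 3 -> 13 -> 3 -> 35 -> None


Step 1: curr=31, set curr.next=prev(None) | reversed so far: 31
Step 2: curr=37, set curr.next=prev(31) | reversed so far: 37 -> 31
Step 3: curr=40, set curr.next=prev(37) | reversed so far: 40 -> 37 -> 31
Step 4: curr=3, set curr.next=prev(40) | reversed so far: 3 -> 40 -> 37 -> 31
Step 5: curr=13, set curr.next=prev(3) | reversed so far: 13 -> 3 -> 40 -> 37 -> 31
Step 6: curr=3, set curr.next=prev(13) | reversed so far: 3 -> 13 -> 3 -> 40 -> 37 -> 31
Step 7: curr=35, set curr.next=prev(3) | reversed so far: 35 -> 3 -> 13 -> 3 -> 40 -> 37 -> 31

35 -> 3 -> 13 -> 3 -> 40 -> 37 -> 31 -> None


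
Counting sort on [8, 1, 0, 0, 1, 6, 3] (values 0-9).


Input: [8, 1, 0, 0, 1, 6, 3]
Counts: [2, 2, 0, 1, 0, 0, 1, 0, 1, 0]

Sorted: [0, 0, 1, 1, 3, 6, 8]


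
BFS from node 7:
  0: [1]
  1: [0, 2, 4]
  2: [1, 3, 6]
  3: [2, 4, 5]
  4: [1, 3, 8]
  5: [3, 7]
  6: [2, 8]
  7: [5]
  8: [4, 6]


Visit 7, enqueue [5]
Visit 5, enqueue [3]
Visit 3, enqueue [2, 4]
Visit 2, enqueue [1, 6]
Visit 4, enqueue [8]
Visit 1, enqueue [0]
Visit 6, enqueue []
Visit 8, enqueue []
Visit 0, enqueue []

BFS order: [7, 5, 3, 2, 4, 1, 6, 8, 0]


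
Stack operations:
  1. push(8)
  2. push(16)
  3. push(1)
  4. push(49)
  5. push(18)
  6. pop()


push(8) -> [8]
push(16) -> [8, 16]
push(1) -> [8, 16, 1]
push(49) -> [8, 16, 1, 49]
push(18) -> [8, 16, 1, 49, 18]
pop()->18, [8, 16, 1, 49]

Final stack: [8, 16, 1, 49]


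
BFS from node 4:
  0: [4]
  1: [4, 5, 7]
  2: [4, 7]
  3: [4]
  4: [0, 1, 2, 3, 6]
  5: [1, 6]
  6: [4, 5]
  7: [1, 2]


Visit 4, enqueue [0, 1, 2, 3, 6]
Visit 0, enqueue []
Visit 1, enqueue [5, 7]
Visit 2, enqueue []
Visit 3, enqueue []
Visit 6, enqueue []
Visit 5, enqueue []
Visit 7, enqueue []

BFS order: [4, 0, 1, 2, 3, 6, 5, 7]


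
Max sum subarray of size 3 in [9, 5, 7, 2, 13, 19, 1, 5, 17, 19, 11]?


[0:3]: 21
[1:4]: 14
[2:5]: 22
[3:6]: 34
[4:7]: 33
[5:8]: 25
[6:9]: 23
[7:10]: 41
[8:11]: 47

Max: 47 at [8:11]


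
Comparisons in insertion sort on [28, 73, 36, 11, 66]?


Algorithm: insertion sort
Input: [28, 73, 36, 11, 66]
Sorted: [11, 28, 36, 66, 73]

8


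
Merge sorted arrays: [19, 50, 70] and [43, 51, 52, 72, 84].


Take 19 from A
Take 43 from B
Take 50 from A
Take 51 from B
Take 52 from B
Take 70 from A

Merged: [19, 43, 50, 51, 52, 70, 72, 84]


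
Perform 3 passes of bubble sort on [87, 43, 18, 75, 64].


Initial: [87, 43, 18, 75, 64]
Pass 1: [43, 18, 75, 64, 87] (4 swaps)
Pass 2: [18, 43, 64, 75, 87] (2 swaps)
Pass 3: [18, 43, 64, 75, 87] (0 swaps)

After 3 passes: [18, 43, 64, 75, 87]


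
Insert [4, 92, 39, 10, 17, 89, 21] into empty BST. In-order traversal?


Insert 4: root
Insert 92: R from 4
Insert 39: R from 4 -> L from 92
Insert 10: R from 4 -> L from 92 -> L from 39
Insert 17: R from 4 -> L from 92 -> L from 39 -> R from 10
Insert 89: R from 4 -> L from 92 -> R from 39
Insert 21: R from 4 -> L from 92 -> L from 39 -> R from 10 -> R from 17

In-order: [4, 10, 17, 21, 39, 89, 92]


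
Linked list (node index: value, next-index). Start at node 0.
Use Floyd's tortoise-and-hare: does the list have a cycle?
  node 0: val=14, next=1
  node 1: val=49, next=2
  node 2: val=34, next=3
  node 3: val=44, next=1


Floyd's tortoise (slow, +1) and hare (fast, +2):
  init: slow=0, fast=0
  step 1: slow=1, fast=2
  step 2: slow=2, fast=1
  step 3: slow=3, fast=3
  slow == fast at node 3: cycle detected

Cycle: yes


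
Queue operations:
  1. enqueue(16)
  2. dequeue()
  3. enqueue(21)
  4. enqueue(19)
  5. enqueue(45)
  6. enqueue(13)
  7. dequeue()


enqueue(16) -> [16]
dequeue()->16, []
enqueue(21) -> [21]
enqueue(19) -> [21, 19]
enqueue(45) -> [21, 19, 45]
enqueue(13) -> [21, 19, 45, 13]
dequeue()->21, [19, 45, 13]

Final queue: [19, 45, 13]


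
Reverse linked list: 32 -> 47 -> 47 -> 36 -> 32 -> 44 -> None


Step 1: curr=32, set curr.next=prev(None) | reversed so far: 32
Step 2: curr=47, set curr.next=prev(32) | reversed so far: 47 -> 32
Step 3: curr=47, set curr.next=prev(47) | reversed so far: 47 -> 47 -> 32
Step 4: curr=36, set curr.next=prev(47) | reversed so far: 36 -> 47 -> 47 -> 32
Step 5: curr=32, set curr.next=prev(36) | reversed so far: 32 -> 36 -> 47 -> 47 -> 32
Step 6: curr=44, set curr.next=prev(32) | reversed so far: 44 -> 32 -> 36 -> 47 -> 47 -> 32

44 -> 32 -> 36 -> 47 -> 47 -> 32 -> None


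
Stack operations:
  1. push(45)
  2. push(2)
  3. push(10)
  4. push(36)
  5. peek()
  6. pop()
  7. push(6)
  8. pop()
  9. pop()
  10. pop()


push(45) -> [45]
push(2) -> [45, 2]
push(10) -> [45, 2, 10]
push(36) -> [45, 2, 10, 36]
peek()->36
pop()->36, [45, 2, 10]
push(6) -> [45, 2, 10, 6]
pop()->6, [45, 2, 10]
pop()->10, [45, 2]
pop()->2, [45]

Final stack: [45]


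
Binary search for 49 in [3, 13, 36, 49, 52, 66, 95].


Step 1: lo=0, hi=6, mid=3, val=49

Found at index 3


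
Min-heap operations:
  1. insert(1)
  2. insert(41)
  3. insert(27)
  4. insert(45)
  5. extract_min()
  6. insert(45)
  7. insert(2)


insert(1) -> [1]
insert(41) -> [1, 41]
insert(27) -> [1, 41, 27]
insert(45) -> [1, 41, 27, 45]
extract_min()->1, [27, 41, 45]
insert(45) -> [27, 41, 45, 45]
insert(2) -> [2, 27, 45, 45, 41]

Final heap: [2, 27, 45, 45, 41]


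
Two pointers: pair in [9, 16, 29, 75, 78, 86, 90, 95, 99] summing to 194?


lo=0(9)+hi=8(99)=108
lo=1(16)+hi=8(99)=115
lo=2(29)+hi=8(99)=128
lo=3(75)+hi=8(99)=174
lo=4(78)+hi=8(99)=177
lo=5(86)+hi=8(99)=185
lo=6(90)+hi=8(99)=189
lo=7(95)+hi=8(99)=194

Yes: 95+99=194


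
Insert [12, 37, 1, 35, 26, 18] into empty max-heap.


Insert 12: [12]
Insert 37: [37, 12]
Insert 1: [37, 12, 1]
Insert 35: [37, 35, 1, 12]
Insert 26: [37, 35, 1, 12, 26]
Insert 18: [37, 35, 18, 12, 26, 1]

Final heap: [37, 35, 18, 12, 26, 1]


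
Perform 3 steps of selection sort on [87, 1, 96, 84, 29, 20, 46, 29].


Initial: [87, 1, 96, 84, 29, 20, 46, 29]
Step 1: min=1 at 1
  Swap: [1, 87, 96, 84, 29, 20, 46, 29]
Step 2: min=20 at 5
  Swap: [1, 20, 96, 84, 29, 87, 46, 29]
Step 3: min=29 at 4
  Swap: [1, 20, 29, 84, 96, 87, 46, 29]

After 3 steps: [1, 20, 29, 84, 96, 87, 46, 29]


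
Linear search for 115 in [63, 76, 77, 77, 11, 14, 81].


i=0: 63!=115
i=1: 76!=115
i=2: 77!=115
i=3: 77!=115
i=4: 11!=115
i=5: 14!=115
i=6: 81!=115

Not found, 7 comps


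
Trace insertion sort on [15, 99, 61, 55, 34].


Initial: [15, 99, 61, 55, 34]
Insert 99: [15, 99, 61, 55, 34]
Insert 61: [15, 61, 99, 55, 34]
Insert 55: [15, 55, 61, 99, 34]
Insert 34: [15, 34, 55, 61, 99]

Sorted: [15, 34, 55, 61, 99]


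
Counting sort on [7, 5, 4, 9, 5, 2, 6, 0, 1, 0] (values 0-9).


Input: [7, 5, 4, 9, 5, 2, 6, 0, 1, 0]
Counts: [2, 1, 1, 0, 1, 2, 1, 1, 0, 1]

Sorted: [0, 0, 1, 2, 4, 5, 5, 6, 7, 9]


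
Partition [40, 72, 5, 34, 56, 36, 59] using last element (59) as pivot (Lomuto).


Pivot: 59
  40 <= 59: advance i (no swap)
  5 <= 59: swap -> [40, 5, 72, 34, 56, 36, 59]
  34 <= 59: swap -> [40, 5, 34, 72, 56, 36, 59]
  56 <= 59: swap -> [40, 5, 34, 56, 72, 36, 59]
  36 <= 59: swap -> [40, 5, 34, 56, 36, 72, 59]
Place pivot at 5: [40, 5, 34, 56, 36, 59, 72]

Partitioned: [40, 5, 34, 56, 36, 59, 72]


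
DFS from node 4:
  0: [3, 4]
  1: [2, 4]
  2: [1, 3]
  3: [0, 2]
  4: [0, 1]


Visit 4, push [1, 0]
Visit 0, push [3]
Visit 3, push [2]
Visit 2, push [1]
Visit 1, push []

DFS order: [4, 0, 3, 2, 1]


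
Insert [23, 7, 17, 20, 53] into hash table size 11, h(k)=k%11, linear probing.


Insert 23: h=1 -> slot 1
Insert 7: h=7 -> slot 7
Insert 17: h=6 -> slot 6
Insert 20: h=9 -> slot 9
Insert 53: h=9, 1 probes -> slot 10

Table: [None, 23, None, None, None, None, 17, 7, None, 20, 53]


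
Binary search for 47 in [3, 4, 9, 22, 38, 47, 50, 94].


Step 1: lo=0, hi=7, mid=3, val=22
Step 2: lo=4, hi=7, mid=5, val=47

Found at index 5


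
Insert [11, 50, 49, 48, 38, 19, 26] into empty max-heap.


Insert 11: [11]
Insert 50: [50, 11]
Insert 49: [50, 11, 49]
Insert 48: [50, 48, 49, 11]
Insert 38: [50, 48, 49, 11, 38]
Insert 19: [50, 48, 49, 11, 38, 19]
Insert 26: [50, 48, 49, 11, 38, 19, 26]

Final heap: [50, 48, 49, 11, 38, 19, 26]


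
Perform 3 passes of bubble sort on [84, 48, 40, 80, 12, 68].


Initial: [84, 48, 40, 80, 12, 68]
Pass 1: [48, 40, 80, 12, 68, 84] (5 swaps)
Pass 2: [40, 48, 12, 68, 80, 84] (3 swaps)
Pass 3: [40, 12, 48, 68, 80, 84] (1 swaps)

After 3 passes: [40, 12, 48, 68, 80, 84]


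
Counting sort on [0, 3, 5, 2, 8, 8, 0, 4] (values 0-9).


Input: [0, 3, 5, 2, 8, 8, 0, 4]
Counts: [2, 0, 1, 1, 1, 1, 0, 0, 2, 0]

Sorted: [0, 0, 2, 3, 4, 5, 8, 8]


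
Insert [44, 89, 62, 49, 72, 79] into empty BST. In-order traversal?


Insert 44: root
Insert 89: R from 44
Insert 62: R from 44 -> L from 89
Insert 49: R from 44 -> L from 89 -> L from 62
Insert 72: R from 44 -> L from 89 -> R from 62
Insert 79: R from 44 -> L from 89 -> R from 62 -> R from 72

In-order: [44, 49, 62, 72, 79, 89]


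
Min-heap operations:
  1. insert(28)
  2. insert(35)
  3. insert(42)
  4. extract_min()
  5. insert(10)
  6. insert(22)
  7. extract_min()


insert(28) -> [28]
insert(35) -> [28, 35]
insert(42) -> [28, 35, 42]
extract_min()->28, [35, 42]
insert(10) -> [10, 42, 35]
insert(22) -> [10, 22, 35, 42]
extract_min()->10, [22, 42, 35]

Final heap: [22, 42, 35]


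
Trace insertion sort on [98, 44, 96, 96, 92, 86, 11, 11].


Initial: [98, 44, 96, 96, 92, 86, 11, 11]
Insert 44: [44, 98, 96, 96, 92, 86, 11, 11]
Insert 96: [44, 96, 98, 96, 92, 86, 11, 11]
Insert 96: [44, 96, 96, 98, 92, 86, 11, 11]
Insert 92: [44, 92, 96, 96, 98, 86, 11, 11]
Insert 86: [44, 86, 92, 96, 96, 98, 11, 11]
Insert 11: [11, 44, 86, 92, 96, 96, 98, 11]
Insert 11: [11, 11, 44, 86, 92, 96, 96, 98]

Sorted: [11, 11, 44, 86, 92, 96, 96, 98]


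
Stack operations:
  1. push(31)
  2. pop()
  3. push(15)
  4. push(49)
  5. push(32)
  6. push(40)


push(31) -> [31]
pop()->31, []
push(15) -> [15]
push(49) -> [15, 49]
push(32) -> [15, 49, 32]
push(40) -> [15, 49, 32, 40]

Final stack: [15, 49, 32, 40]


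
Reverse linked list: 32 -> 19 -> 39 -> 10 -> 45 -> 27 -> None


Step 1: curr=32, set curr.next=prev(None) | reversed so far: 32
Step 2: curr=19, set curr.next=prev(32) | reversed so far: 19 -> 32
Step 3: curr=39, set curr.next=prev(19) | reversed so far: 39 -> 19 -> 32
Step 4: curr=10, set curr.next=prev(39) | reversed so far: 10 -> 39 -> 19 -> 32
Step 5: curr=45, set curr.next=prev(10) | reversed so far: 45 -> 10 -> 39 -> 19 -> 32
Step 6: curr=27, set curr.next=prev(45) | reversed so far: 27 -> 45 -> 10 -> 39 -> 19 -> 32

27 -> 45 -> 10 -> 39 -> 19 -> 32 -> None


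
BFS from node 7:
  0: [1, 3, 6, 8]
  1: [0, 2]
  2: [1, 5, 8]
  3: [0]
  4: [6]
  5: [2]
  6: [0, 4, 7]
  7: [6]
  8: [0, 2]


Visit 7, enqueue [6]
Visit 6, enqueue [0, 4]
Visit 0, enqueue [1, 3, 8]
Visit 4, enqueue []
Visit 1, enqueue [2]
Visit 3, enqueue []
Visit 8, enqueue []
Visit 2, enqueue [5]
Visit 5, enqueue []

BFS order: [7, 6, 0, 4, 1, 3, 8, 2, 5]


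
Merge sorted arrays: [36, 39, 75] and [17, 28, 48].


Take 17 from B
Take 28 from B
Take 36 from A
Take 39 from A
Take 48 from B

Merged: [17, 28, 36, 39, 48, 75]


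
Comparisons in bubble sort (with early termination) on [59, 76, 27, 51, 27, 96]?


Algorithm: bubble sort (with early termination)
Input: [59, 76, 27, 51, 27, 96]
Sorted: [27, 27, 51, 59, 76, 96]

14
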